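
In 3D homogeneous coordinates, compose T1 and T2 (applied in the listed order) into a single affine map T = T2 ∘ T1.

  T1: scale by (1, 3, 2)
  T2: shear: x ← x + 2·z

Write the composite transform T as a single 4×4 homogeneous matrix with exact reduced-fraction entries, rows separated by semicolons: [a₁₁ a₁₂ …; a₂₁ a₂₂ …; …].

T1 = [1 0 0 0; 0 3 0 0; 0 0 2 0; 0 0 0 1]
T2·T1 = [1 0 4 0; 0 3 0 0; 0 0 2 0; 0 0 0 1]

T = [1 0 4 0; 0 3 0 0; 0 0 2 0; 0 0 0 1]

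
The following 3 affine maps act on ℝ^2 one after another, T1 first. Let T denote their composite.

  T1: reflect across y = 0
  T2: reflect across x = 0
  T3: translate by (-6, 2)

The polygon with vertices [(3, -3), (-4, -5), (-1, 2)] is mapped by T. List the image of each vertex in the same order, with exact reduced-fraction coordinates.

T1 reflect across y = 0: (3, -3) → (3, 3); (-4, -5) → (-4, 5); (-1, 2) → (-1, -2)
T2 reflect across x = 0: (3, 3) → (-3, 3); (-4, 5) → (4, 5); (-1, -2) → (1, -2)
T3 translate by (-6, 2): (-3, 3) → (-9, 5); (4, 5) → (-2, 7); (1, -2) → (-5, 0)

image vertices: (-9, 5), (-2, 7), (-5, 0)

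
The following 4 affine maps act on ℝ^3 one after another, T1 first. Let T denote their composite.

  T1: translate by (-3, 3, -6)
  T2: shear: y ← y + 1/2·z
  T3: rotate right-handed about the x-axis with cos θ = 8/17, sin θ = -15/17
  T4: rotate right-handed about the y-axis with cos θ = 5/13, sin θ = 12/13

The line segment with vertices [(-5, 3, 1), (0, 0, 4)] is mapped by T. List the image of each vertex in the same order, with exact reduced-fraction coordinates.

T1 translate by (-3, 3, -6): (-5, 3, 1) → (-8, 6, -5); (0, 0, 4) → (-3, 3, -2)
T2 shear: y ← y + 1/2·z: (-8, 6, -5) → (-8, 7/2, -5); (-3, 3, -2) → (-3, 2, -2)
T3 rotate right-handed about the x-axis with cos θ = 8/17, sin θ = -15/17: (-8, 7/2, -5) → (-8, -47/17, -185/34); (-3, 2, -2) → (-3, -14/17, -46/17)
T4 rotate right-handed about the y-axis with cos θ = 5/13, sin θ = 12/13: (-8, -47/17, -185/34) → (-1790/221, -47/17, 2339/442); (-3, -14/17, -46/17) → (-807/221, -14/17, 382/221)

image vertices: (-1790/221, -47/17, 2339/442), (-807/221, -14/17, 382/221)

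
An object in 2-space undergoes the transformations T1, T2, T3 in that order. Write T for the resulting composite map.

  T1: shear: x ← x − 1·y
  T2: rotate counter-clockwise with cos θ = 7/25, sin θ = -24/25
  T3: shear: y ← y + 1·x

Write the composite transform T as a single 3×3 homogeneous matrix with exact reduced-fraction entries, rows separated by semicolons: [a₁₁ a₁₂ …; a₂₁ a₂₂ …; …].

T = [7/25 17/25 0; -17/25 48/25 0; 0 0 1]

T1 = [1 -1 0; 0 1 0; 0 0 1]
T2·T1 = [7/25 17/25 0; -24/25 31/25 0; 0 0 1]
T3·…·T1 = [7/25 17/25 0; -17/25 48/25 0; 0 0 1]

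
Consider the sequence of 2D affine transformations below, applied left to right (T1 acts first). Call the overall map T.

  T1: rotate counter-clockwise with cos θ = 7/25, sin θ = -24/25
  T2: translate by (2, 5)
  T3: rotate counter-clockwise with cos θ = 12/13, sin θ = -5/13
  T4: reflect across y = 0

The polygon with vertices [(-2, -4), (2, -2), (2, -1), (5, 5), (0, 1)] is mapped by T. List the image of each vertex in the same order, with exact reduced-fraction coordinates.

T1 rotate counter-clockwise with cos θ = 7/25, sin θ = -24/25: (-2, -4) → (-22/5, 4/5); (2, -2) → (-34/25, -62/25); (2, -1) → (-2/5, -11/5); (5, 5) → (31/5, -17/5); (0, 1) → (24/25, 7/25)
T2 translate by (2, 5): (-22/5, 4/5) → (-12/5, 29/5); (-34/25, -62/25) → (16/25, 63/25); (-2/5, -11/5) → (8/5, 14/5); (31/5, -17/5) → (41/5, 8/5); (24/25, 7/25) → (74/25, 132/25)
T3 rotate counter-clockwise with cos θ = 12/13, sin θ = -5/13: (-12/5, 29/5) → (1/65, 408/65); (16/25, 63/25) → (39/25, 52/25); (8/5, 14/5) → (166/65, 128/65); (41/5, 8/5) → (532/65, -109/65); (74/25, 132/25) → (1548/325, 1214/325)
T4 reflect across y = 0: (1/65, 408/65) → (1/65, -408/65); (39/25, 52/25) → (39/25, -52/25); (166/65, 128/65) → (166/65, -128/65); (532/65, -109/65) → (532/65, 109/65); (1548/325, 1214/325) → (1548/325, -1214/325)

image vertices: (1/65, -408/65), (39/25, -52/25), (166/65, -128/65), (532/65, 109/65), (1548/325, -1214/325)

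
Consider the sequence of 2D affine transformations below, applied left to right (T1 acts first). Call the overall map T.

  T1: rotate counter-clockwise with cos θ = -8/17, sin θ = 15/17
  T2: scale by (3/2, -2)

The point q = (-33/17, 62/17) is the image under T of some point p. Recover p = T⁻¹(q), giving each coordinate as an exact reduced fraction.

p = (-1, 2)

T1 = [-8/17 -15/17 0; 15/17 -8/17 0; 0 0 1]
T2·T1 = [-12/17 -45/34 0; -30/17 16/17 0; 0 0 1]
det M = -3; M⁻¹ = [-16/51 -15/34 0; -10/17 4/17 0; 0 0 1]
M⁻¹ · (-33/17, 62/17)ᵀ = (-1, 2)ᵀ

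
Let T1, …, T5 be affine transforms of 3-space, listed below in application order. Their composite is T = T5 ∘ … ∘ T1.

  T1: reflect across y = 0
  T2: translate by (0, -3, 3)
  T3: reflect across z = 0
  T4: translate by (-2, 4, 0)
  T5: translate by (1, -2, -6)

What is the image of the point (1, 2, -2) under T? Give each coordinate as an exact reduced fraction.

T(p) = (0, -3, -7)

T1 reflect across y = 0: (1, 2, -2) → (1, -2, -2)
T2 translate by (0, -3, 3): (1, -2, -2) → (1, -5, 1)
T3 reflect across z = 0: (1, -5, 1) → (1, -5, -1)
T4 translate by (-2, 4, 0): (1, -5, -1) → (-1, -1, -1)
T5 translate by (1, -2, -6): (-1, -1, -1) → (0, -3, -7)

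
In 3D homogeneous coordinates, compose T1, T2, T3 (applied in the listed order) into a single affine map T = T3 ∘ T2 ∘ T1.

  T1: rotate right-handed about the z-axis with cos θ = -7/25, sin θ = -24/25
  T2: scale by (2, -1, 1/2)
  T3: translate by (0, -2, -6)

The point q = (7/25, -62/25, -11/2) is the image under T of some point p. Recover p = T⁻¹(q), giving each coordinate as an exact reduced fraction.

p = (-1/2, 0, 1)

T1 = [-7/25 24/25 0 0; -24/25 -7/25 0 0; 0 0 1 0; 0 0 0 1]
T2·T1 = [-14/25 48/25 0 0; 24/25 7/25 0 0; 0 0 1/2 0; 0 0 0 1]
T3·…·T1 = [-14/25 48/25 0 0; 24/25 7/25 0 -2; 0 0 1/2 -6; 0 0 0 1]
det M = -1; M⁻¹ = [-7/50 24/25 0 48/25; 12/25 7/25 0 14/25; 0 0 2 12; 0 0 0 1]
M⁻¹ · (7/25, -62/25, -11/2)ᵀ = (-1/2, 0, 1)ᵀ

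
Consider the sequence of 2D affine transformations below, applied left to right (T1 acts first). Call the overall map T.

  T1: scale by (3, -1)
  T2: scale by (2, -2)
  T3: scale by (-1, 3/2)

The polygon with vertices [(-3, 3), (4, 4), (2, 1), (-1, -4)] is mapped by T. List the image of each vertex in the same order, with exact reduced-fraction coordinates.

T1 scale by (3, -1): (-3, 3) → (-9, -3); (4, 4) → (12, -4); (2, 1) → (6, -1); (-1, -4) → (-3, 4)
T2 scale by (2, -2): (-9, -3) → (-18, 6); (12, -4) → (24, 8); (6, -1) → (12, 2); (-3, 4) → (-6, -8)
T3 scale by (-1, 3/2): (-18, 6) → (18, 9); (24, 8) → (-24, 12); (12, 2) → (-12, 3); (-6, -8) → (6, -12)

image vertices: (18, 9), (-24, 12), (-12, 3), (6, -12)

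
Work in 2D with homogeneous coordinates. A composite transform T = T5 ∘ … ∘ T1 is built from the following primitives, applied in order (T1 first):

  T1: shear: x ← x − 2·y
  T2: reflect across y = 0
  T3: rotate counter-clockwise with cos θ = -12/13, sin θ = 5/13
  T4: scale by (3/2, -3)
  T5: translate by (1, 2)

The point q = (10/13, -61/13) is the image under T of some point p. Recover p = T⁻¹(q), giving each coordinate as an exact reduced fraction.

p = (5, 2)

T1 = [1 -2 0; 0 1 0; 0 0 1]
T2·T1 = [1 -2 0; 0 -1 0; 0 0 1]
T3·…·T1 = [-12/13 29/13 0; 5/13 2/13 0; 0 0 1]
T4·…·T1 = [-18/13 87/26 0; -15/13 -6/13 0; 0 0 1]
T5·…·T1 = [-18/13 87/26 1; -15/13 -6/13 2; 0 0 1]
det M = 9/2; M⁻¹ = [-4/39 -29/39 62/39; 10/39 -4/13 14/39; 0 0 1]
M⁻¹ · (10/13, -61/13)ᵀ = (5, 2)ᵀ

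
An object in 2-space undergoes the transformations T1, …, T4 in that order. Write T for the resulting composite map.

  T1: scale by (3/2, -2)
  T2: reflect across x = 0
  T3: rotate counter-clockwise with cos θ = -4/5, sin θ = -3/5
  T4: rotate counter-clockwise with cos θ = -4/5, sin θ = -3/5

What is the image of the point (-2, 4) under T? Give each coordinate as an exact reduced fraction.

T1 scale by (3/2, -2): (-2, 4) → (-3, -8)
T2 reflect across x = 0: (-3, -8) → (3, -8)
T3 rotate counter-clockwise with cos θ = -4/5, sin θ = -3/5: (3, -8) → (-36/5, 23/5)
T4 rotate counter-clockwise with cos θ = -4/5, sin θ = -3/5: (-36/5, 23/5) → (213/25, 16/25)

T(p) = (213/25, 16/25)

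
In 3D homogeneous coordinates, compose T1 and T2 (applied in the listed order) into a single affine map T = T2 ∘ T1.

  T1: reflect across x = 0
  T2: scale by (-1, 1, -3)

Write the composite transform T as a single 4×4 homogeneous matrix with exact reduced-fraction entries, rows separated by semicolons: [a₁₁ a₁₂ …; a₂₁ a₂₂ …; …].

T = [1 0 0 0; 0 1 0 0; 0 0 -3 0; 0 0 0 1]

T1 = [-1 0 0 0; 0 1 0 0; 0 0 1 0; 0 0 0 1]
T2·T1 = [1 0 0 0; 0 1 0 0; 0 0 -3 0; 0 0 0 1]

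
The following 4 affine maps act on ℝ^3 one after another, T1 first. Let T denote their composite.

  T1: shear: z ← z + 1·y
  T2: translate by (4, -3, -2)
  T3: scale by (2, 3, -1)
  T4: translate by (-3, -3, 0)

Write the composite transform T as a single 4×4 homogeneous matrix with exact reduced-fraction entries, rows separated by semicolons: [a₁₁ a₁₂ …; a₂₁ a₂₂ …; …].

T1 = [1 0 0 0; 0 1 0 0; 0 1 1 0; 0 0 0 1]
T2·T1 = [1 0 0 4; 0 1 0 -3; 0 1 1 -2; 0 0 0 1]
T3·…·T1 = [2 0 0 8; 0 3 0 -9; 0 -1 -1 2; 0 0 0 1]
T4·…·T1 = [2 0 0 5; 0 3 0 -12; 0 -1 -1 2; 0 0 0 1]

T = [2 0 0 5; 0 3 0 -12; 0 -1 -1 2; 0 0 0 1]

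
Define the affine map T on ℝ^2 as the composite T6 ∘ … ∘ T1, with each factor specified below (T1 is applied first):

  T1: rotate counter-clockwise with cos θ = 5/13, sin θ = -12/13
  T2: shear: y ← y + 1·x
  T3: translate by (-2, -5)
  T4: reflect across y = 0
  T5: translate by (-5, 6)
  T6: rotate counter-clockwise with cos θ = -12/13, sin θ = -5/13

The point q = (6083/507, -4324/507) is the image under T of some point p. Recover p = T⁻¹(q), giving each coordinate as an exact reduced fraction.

T1 = [5/13 12/13 0; -12/13 5/13 0; 0 0 1]
T2·T1 = [5/13 12/13 0; -7/13 17/13 0; 0 0 1]
T3·…·T1 = [5/13 12/13 -2; -7/13 17/13 -5; 0 0 1]
T4·…·T1 = [5/13 12/13 -2; 7/13 -17/13 5; 0 0 1]
T5·…·T1 = [5/13 12/13 -7; 7/13 -17/13 11; 0 0 1]
T6·…·T1 = [-25/169 -229/169 139/13; -109/169 144/169 -97/13; 0 0 1]
det M = -1; M⁻¹ = [-144/169 -229/169 -1; -109/169 25/169 8; 0 0 1]
M⁻¹ · (6083/507, -4324/507)ᵀ = (1/3, -1)ᵀ

p = (1/3, -1)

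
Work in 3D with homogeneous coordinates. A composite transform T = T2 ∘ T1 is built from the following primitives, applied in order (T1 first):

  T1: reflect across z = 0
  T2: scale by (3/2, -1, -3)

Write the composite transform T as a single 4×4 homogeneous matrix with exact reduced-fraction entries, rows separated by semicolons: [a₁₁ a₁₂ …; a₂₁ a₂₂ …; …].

T = [3/2 0 0 0; 0 -1 0 0; 0 0 3 0; 0 0 0 1]

T1 = [1 0 0 0; 0 1 0 0; 0 0 -1 0; 0 0 0 1]
T2·T1 = [3/2 0 0 0; 0 -1 0 0; 0 0 3 0; 0 0 0 1]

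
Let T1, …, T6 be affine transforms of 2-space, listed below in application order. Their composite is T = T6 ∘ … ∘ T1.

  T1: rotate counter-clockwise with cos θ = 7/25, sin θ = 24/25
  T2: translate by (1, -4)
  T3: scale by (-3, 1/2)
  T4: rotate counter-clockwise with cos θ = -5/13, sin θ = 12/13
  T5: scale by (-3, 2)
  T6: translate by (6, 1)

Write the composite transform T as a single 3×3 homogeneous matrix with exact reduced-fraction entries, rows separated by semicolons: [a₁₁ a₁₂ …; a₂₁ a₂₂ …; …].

T1 = [7/25 -24/25 0; 24/25 7/25 0; 0 0 1]
T2·T1 = [7/25 -24/25 1; 24/25 7/25 -4; 0 0 1]
T3·…·T1 = [-21/25 72/25 -3; 12/25 7/50 -2; 0 0 1]
T4·…·T1 = [-3/25 -402/325 3; -24/25 1693/650 -2; 0 0 1]
T5·…·T1 = [9/25 1206/325 -9; -48/25 1693/325 -4; 0 0 1]
T6·…·T1 = [9/25 1206/325 -3; -48/25 1693/325 -3; 0 0 1]

T = [9/25 1206/325 -3; -48/25 1693/325 -3; 0 0 1]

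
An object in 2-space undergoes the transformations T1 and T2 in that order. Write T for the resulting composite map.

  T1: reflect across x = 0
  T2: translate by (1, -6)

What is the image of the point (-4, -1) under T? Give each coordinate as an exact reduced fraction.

T(p) = (5, -7)

T1 reflect across x = 0: (-4, -1) → (4, -1)
T2 translate by (1, -6): (4, -1) → (5, -7)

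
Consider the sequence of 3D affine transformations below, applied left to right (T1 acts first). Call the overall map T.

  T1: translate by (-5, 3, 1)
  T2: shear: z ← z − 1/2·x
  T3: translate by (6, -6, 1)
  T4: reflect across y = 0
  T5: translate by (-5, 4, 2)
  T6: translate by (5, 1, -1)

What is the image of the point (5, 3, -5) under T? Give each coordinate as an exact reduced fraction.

T(p) = (6, 5, -2)

T1 translate by (-5, 3, 1): (5, 3, -5) → (0, 6, -4)
T2 shear: z ← z − 1/2·x: (0, 6, -4) → (0, 6, -4)
T3 translate by (6, -6, 1): (0, 6, -4) → (6, 0, -3)
T4 reflect across y = 0: (6, 0, -3) → (6, 0, -3)
T5 translate by (-5, 4, 2): (6, 0, -3) → (1, 4, -1)
T6 translate by (5, 1, -1): (1, 4, -1) → (6, 5, -2)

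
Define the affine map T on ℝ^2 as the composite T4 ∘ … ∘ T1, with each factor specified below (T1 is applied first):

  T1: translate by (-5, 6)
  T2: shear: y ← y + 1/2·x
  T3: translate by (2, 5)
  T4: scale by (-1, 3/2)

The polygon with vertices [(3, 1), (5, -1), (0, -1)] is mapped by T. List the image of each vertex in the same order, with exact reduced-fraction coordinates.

image vertices: (0, 33/2), (-2, 15), (3, 45/4)

T1 translate by (-5, 6): (3, 1) → (-2, 7); (5, -1) → (0, 5); (0, -1) → (-5, 5)
T2 shear: y ← y + 1/2·x: (-2, 7) → (-2, 6); (0, 5) → (0, 5); (-5, 5) → (-5, 5/2)
T3 translate by (2, 5): (-2, 6) → (0, 11); (0, 5) → (2, 10); (-5, 5/2) → (-3, 15/2)
T4 scale by (-1, 3/2): (0, 11) → (0, 33/2); (2, 10) → (-2, 15); (-3, 15/2) → (3, 45/4)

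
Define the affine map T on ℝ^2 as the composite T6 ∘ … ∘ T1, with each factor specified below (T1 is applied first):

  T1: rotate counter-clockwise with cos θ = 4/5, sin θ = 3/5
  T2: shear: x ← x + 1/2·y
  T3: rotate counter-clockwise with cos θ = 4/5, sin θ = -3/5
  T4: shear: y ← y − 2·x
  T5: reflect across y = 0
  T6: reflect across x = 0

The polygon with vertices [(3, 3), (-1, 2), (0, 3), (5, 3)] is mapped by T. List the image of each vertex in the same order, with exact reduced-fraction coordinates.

T1 rotate counter-clockwise with cos θ = 4/5, sin θ = 3/5: (3, 3) → (3/5, 21/5); (-1, 2) → (-2, 1); (0, 3) → (-9/5, 12/5); (5, 3) → (11/5, 27/5)
T2 shear: x ← x + 1/2·y: (3/5, 21/5) → (27/10, 21/5); (-2, 1) → (-3/2, 1); (-9/5, 12/5) → (-3/5, 12/5); (11/5, 27/5) → (49/10, 27/5)
T3 rotate counter-clockwise with cos θ = 4/5, sin θ = -3/5: (27/10, 21/5) → (117/25, 87/50); (-3/2, 1) → (-3/5, 17/10); (-3/5, 12/5) → (24/25, 57/25); (49/10, 27/5) → (179/25, 69/50)
T4 shear: y ← y − 2·x: (117/25, 87/50) → (117/25, -381/50); (-3/5, 17/10) → (-3/5, 29/10); (24/25, 57/25) → (24/25, 9/25); (179/25, 69/50) → (179/25, -647/50)
T5 reflect across y = 0: (117/25, -381/50) → (117/25, 381/50); (-3/5, 29/10) → (-3/5, -29/10); (24/25, 9/25) → (24/25, -9/25); (179/25, -647/50) → (179/25, 647/50)
T6 reflect across x = 0: (117/25, 381/50) → (-117/25, 381/50); (-3/5, -29/10) → (3/5, -29/10); (24/25, -9/25) → (-24/25, -9/25); (179/25, 647/50) → (-179/25, 647/50)

image vertices: (-117/25, 381/50), (3/5, -29/10), (-24/25, -9/25), (-179/25, 647/50)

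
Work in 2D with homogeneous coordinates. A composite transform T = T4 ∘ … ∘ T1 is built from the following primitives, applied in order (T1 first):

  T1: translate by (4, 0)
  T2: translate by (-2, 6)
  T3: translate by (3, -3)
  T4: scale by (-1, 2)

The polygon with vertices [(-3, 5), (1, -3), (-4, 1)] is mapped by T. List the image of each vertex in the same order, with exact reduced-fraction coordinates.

image vertices: (-2, 16), (-6, 0), (-1, 8)

T1 translate by (4, 0): (-3, 5) → (1, 5); (1, -3) → (5, -3); (-4, 1) → (0, 1)
T2 translate by (-2, 6): (1, 5) → (-1, 11); (5, -3) → (3, 3); (0, 1) → (-2, 7)
T3 translate by (3, -3): (-1, 11) → (2, 8); (3, 3) → (6, 0); (-2, 7) → (1, 4)
T4 scale by (-1, 2): (2, 8) → (-2, 16); (6, 0) → (-6, 0); (1, 4) → (-1, 8)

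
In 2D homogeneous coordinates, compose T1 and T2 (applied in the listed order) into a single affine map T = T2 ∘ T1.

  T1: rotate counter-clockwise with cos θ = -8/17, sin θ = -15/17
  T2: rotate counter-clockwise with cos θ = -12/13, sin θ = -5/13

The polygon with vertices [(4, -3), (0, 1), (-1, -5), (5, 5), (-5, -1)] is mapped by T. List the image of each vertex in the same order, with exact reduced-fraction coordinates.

T1 rotate counter-clockwise with cos θ = -8/17, sin θ = -15/17: (4, -3) → (-77/17, -36/17); (0, 1) → (15/17, -8/17); (-1, -5) → (-67/17, 55/17); (5, 5) → (35/17, -115/17); (-5, -1) → (25/17, 83/17)
T2 rotate counter-clockwise with cos θ = -12/13, sin θ = -5/13: (-77/17, -36/17) → (744/221, 817/221); (15/17, -8/17) → (-220/221, 21/221); (-67/17, 55/17) → (83/17, -25/17); (35/17, -115/17) → (-995/221, 1205/221); (25/17, 83/17) → (115/221, -1121/221)

image vertices: (744/221, 817/221), (-220/221, 21/221), (83/17, -25/17), (-995/221, 1205/221), (115/221, -1121/221)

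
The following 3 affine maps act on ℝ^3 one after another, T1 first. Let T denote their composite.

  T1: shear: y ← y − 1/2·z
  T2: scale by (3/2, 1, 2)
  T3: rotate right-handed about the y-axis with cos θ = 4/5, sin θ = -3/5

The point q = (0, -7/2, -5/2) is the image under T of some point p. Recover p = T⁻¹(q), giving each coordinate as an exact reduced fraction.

p = (-1, -4, -1)

T1 = [1 0 0 0; 0 1 -1/2 0; 0 0 1 0; 0 0 0 1]
T2·T1 = [3/2 0 0 0; 0 1 -1/2 0; 0 0 2 0; 0 0 0 1]
T3·…·T1 = [6/5 0 -6/5 0; 0 1 -1/2 0; 9/10 0 8/5 0; 0 0 0 1]
det M = 3; M⁻¹ = [8/15 0 2/5 0; -3/20 1 1/5 0; -3/10 0 2/5 0; 0 0 0 1]
M⁻¹ · (0, -7/2, -5/2)ᵀ = (-1, -4, -1)ᵀ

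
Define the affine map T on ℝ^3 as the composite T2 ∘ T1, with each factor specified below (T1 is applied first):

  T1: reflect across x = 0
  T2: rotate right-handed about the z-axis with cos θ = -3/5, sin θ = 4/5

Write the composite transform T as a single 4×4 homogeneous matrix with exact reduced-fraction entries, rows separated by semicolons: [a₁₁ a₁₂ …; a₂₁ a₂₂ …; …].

T1 = [-1 0 0 0; 0 1 0 0; 0 0 1 0; 0 0 0 1]
T2·T1 = [3/5 -4/5 0 0; -4/5 -3/5 0 0; 0 0 1 0; 0 0 0 1]

T = [3/5 -4/5 0 0; -4/5 -3/5 0 0; 0 0 1 0; 0 0 0 1]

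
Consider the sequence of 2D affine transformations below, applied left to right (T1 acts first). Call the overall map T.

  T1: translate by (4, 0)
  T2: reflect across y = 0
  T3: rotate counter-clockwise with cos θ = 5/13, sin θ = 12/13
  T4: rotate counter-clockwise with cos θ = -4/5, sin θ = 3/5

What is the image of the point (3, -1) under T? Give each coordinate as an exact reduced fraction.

T(p) = (-359/65, -287/65)

T1 translate by (4, 0): (3, -1) → (7, -1)
T2 reflect across y = 0: (7, -1) → (7, 1)
T3 rotate counter-clockwise with cos θ = 5/13, sin θ = 12/13: (7, 1) → (23/13, 89/13)
T4 rotate counter-clockwise with cos θ = -4/5, sin θ = 3/5: (23/13, 89/13) → (-359/65, -287/65)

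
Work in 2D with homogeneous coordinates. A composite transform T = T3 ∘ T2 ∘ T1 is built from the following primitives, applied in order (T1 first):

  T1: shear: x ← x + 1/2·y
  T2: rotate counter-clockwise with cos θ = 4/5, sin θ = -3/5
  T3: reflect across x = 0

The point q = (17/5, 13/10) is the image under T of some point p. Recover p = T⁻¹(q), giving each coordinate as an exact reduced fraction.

T1 = [1 1/2 0; 0 1 0; 0 0 1]
T2·T1 = [4/5 1 0; -3/5 1/2 0; 0 0 1]
T3·…·T1 = [-4/5 -1 0; -3/5 1/2 0; 0 0 1]
det M = -1; M⁻¹ = [-1/2 -1 0; -3/5 4/5 0; 0 0 1]
M⁻¹ · (17/5, 13/10)ᵀ = (-3, -1)ᵀ

p = (-3, -1)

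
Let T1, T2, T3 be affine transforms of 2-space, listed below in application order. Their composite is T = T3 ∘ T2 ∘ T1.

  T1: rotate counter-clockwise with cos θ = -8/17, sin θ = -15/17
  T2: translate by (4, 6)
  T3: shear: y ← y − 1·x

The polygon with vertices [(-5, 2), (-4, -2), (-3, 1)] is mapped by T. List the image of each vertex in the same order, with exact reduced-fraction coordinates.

T1 rotate counter-clockwise with cos θ = -8/17, sin θ = -15/17: (-5, 2) → (70/17, 59/17); (-4, -2) → (2/17, 76/17); (-3, 1) → (39/17, 37/17)
T2 translate by (4, 6): (70/17, 59/17) → (138/17, 161/17); (2/17, 76/17) → (70/17, 178/17); (39/17, 37/17) → (107/17, 139/17)
T3 shear: y ← y − 1·x: (138/17, 161/17) → (138/17, 23/17); (70/17, 178/17) → (70/17, 108/17); (107/17, 139/17) → (107/17, 32/17)

image vertices: (138/17, 23/17), (70/17, 108/17), (107/17, 32/17)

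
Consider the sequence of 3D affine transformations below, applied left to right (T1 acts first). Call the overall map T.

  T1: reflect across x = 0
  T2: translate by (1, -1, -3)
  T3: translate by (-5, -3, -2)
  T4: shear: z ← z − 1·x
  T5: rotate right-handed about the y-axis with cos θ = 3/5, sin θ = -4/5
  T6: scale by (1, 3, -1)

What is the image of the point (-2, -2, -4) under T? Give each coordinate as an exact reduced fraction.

T1 reflect across x = 0: (-2, -2, -4) → (2, -2, -4)
T2 translate by (1, -1, -3): (2, -2, -4) → (3, -3, -7)
T3 translate by (-5, -3, -2): (3, -3, -7) → (-2, -6, -9)
T4 shear: z ← z − 1·x: (-2, -6, -9) → (-2, -6, -7)
T5 rotate right-handed about the y-axis with cos θ = 3/5, sin θ = -4/5: (-2, -6, -7) → (22/5, -6, -29/5)
T6 scale by (1, 3, -1): (22/5, -6, -29/5) → (22/5, -18, 29/5)

T(p) = (22/5, -18, 29/5)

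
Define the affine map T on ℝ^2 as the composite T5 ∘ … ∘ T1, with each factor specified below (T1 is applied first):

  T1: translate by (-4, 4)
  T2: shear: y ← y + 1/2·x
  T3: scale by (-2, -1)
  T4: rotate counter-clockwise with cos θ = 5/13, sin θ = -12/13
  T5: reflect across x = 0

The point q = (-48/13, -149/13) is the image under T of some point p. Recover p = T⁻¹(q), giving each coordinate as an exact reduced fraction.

T1 = [1 0 -4; 0 1 4; 0 0 1]
T2·T1 = [1 0 -4; 1/2 1 2; 0 0 1]
T3·…·T1 = [-2 0 8; -1/2 -1 -2; 0 0 1]
T4·…·T1 = [-16/13 -12/13 16/13; 43/26 -5/13 -106/13; 0 0 1]
T5·…·T1 = [16/13 12/13 -16/13; 43/26 -5/13 -106/13; 0 0 1]
det M = -2; M⁻¹ = [5/26 6/13 4; 43/52 -8/13 -4; 0 0 1]
M⁻¹ · (-48/13, -149/13)ᵀ = (-2, 0)ᵀ

p = (-2, 0)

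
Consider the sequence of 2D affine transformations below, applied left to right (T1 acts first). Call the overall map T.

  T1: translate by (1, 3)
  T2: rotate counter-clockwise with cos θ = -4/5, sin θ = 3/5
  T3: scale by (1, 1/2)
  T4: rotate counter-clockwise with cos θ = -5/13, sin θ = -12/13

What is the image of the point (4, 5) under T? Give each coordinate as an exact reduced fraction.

T(p) = (118/65, 1141/130)

T1 translate by (1, 3): (4, 5) → (5, 8)
T2 rotate counter-clockwise with cos θ = -4/5, sin θ = 3/5: (5, 8) → (-44/5, -17/5)
T3 scale by (1, 1/2): (-44/5, -17/5) → (-44/5, -17/10)
T4 rotate counter-clockwise with cos θ = -5/13, sin θ = -12/13: (-44/5, -17/10) → (118/65, 1141/130)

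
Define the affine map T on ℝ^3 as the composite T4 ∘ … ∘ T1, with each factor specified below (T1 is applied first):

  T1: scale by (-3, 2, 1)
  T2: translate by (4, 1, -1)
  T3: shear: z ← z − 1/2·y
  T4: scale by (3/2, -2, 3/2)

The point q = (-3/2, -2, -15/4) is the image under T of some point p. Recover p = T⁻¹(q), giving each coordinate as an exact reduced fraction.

T1 = [-3 0 0 0; 0 2 0 0; 0 0 1 0; 0 0 0 1]
T2·T1 = [-3 0 0 4; 0 2 0 1; 0 0 1 -1; 0 0 0 1]
T3·…·T1 = [-3 0 0 4; 0 2 0 1; 0 -1 1 -3/2; 0 0 0 1]
T4·…·T1 = [-9/2 0 0 6; 0 -4 0 -2; 0 -3/2 3/2 -9/4; 0 0 0 1]
det M = 27; M⁻¹ = [-2/9 0 0 4/3; 0 -1/4 0 -1/2; 0 -1/4 2/3 1; 0 0 0 1]
M⁻¹ · (-3/2, -2, -15/4)ᵀ = (5/3, 0, -1)ᵀ

p = (5/3, 0, -1)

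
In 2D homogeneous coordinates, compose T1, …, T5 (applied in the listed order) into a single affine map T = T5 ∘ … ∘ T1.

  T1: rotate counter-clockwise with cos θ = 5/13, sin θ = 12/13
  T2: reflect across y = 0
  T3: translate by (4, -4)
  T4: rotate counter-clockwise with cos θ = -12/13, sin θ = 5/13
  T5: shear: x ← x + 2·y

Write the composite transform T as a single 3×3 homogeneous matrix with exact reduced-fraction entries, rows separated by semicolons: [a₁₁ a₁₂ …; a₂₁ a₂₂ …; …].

T = [2 1 108/13; 1 0 68/13; 0 0 1]

T1 = [5/13 -12/13 0; 12/13 5/13 0; 0 0 1]
T2·T1 = [5/13 -12/13 0; -12/13 -5/13 0; 0 0 1]
T3·…·T1 = [5/13 -12/13 4; -12/13 -5/13 -4; 0 0 1]
T4·…·T1 = [0 1 -28/13; 1 0 68/13; 0 0 1]
T5·…·T1 = [2 1 108/13; 1 0 68/13; 0 0 1]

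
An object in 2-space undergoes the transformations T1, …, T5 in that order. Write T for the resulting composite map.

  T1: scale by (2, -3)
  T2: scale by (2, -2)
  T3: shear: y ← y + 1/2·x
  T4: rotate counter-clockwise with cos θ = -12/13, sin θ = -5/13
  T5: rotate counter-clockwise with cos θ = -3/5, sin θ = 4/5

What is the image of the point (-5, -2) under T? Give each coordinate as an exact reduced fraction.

T1 scale by (2, -3): (-5, -2) → (-10, 6)
T2 scale by (2, -2): (-10, 6) → (-20, -12)
T3 shear: y ← y + 1/2·x: (-20, -12) → (-20, -22)
T4 rotate counter-clockwise with cos θ = -12/13, sin θ = -5/13: (-20, -22) → (10, 28)
T5 rotate counter-clockwise with cos θ = -3/5, sin θ = 4/5: (10, 28) → (-142/5, -44/5)

T(p) = (-142/5, -44/5)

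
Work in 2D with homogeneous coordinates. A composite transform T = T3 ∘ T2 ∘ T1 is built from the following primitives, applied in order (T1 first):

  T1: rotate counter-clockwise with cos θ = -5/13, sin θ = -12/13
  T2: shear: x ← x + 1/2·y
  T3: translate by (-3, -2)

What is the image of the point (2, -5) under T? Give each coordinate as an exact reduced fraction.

T(p) = (-217/26, -25/13)

T1 rotate counter-clockwise with cos θ = -5/13, sin θ = -12/13: (2, -5) → (-70/13, 1/13)
T2 shear: x ← x + 1/2·y: (-70/13, 1/13) → (-139/26, 1/13)
T3 translate by (-3, -2): (-139/26, 1/13) → (-217/26, -25/13)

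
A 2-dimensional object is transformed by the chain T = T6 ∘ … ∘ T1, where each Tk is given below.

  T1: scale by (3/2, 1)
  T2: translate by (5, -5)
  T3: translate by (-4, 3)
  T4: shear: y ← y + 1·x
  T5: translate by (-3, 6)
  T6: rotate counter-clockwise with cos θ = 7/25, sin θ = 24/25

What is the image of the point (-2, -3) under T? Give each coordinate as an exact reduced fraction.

T1 scale by (3/2, 1): (-2, -3) → (-3, -3)
T2 translate by (5, -5): (-3, -3) → (2, -8)
T3 translate by (-4, 3): (2, -8) → (-2, -5)
T4 shear: y ← y + 1·x: (-2, -5) → (-2, -7)
T5 translate by (-3, 6): (-2, -7) → (-5, -1)
T6 rotate counter-clockwise with cos θ = 7/25, sin θ = 24/25: (-5, -1) → (-11/25, -127/25)

T(p) = (-11/25, -127/25)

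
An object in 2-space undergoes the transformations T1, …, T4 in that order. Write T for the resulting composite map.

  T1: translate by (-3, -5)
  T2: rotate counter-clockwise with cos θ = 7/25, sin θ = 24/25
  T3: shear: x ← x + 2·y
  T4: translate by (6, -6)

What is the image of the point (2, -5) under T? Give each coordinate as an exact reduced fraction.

T(p) = (39/5, -244/25)

T1 translate by (-3, -5): (2, -5) → (-1, -10)
T2 rotate counter-clockwise with cos θ = 7/25, sin θ = 24/25: (-1, -10) → (233/25, -94/25)
T3 shear: x ← x + 2·y: (233/25, -94/25) → (9/5, -94/25)
T4 translate by (6, -6): (9/5, -94/25) → (39/5, -244/25)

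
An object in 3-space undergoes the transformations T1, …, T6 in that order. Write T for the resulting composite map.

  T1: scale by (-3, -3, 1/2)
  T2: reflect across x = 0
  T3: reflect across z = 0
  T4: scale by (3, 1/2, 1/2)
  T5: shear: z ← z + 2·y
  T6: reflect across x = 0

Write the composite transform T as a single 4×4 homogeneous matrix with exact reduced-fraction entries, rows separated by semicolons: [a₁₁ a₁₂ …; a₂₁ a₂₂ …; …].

T1 = [-3 0 0 0; 0 -3 0 0; 0 0 1/2 0; 0 0 0 1]
T2·T1 = [3 0 0 0; 0 -3 0 0; 0 0 1/2 0; 0 0 0 1]
T3·…·T1 = [3 0 0 0; 0 -3 0 0; 0 0 -1/2 0; 0 0 0 1]
T4·…·T1 = [9 0 0 0; 0 -3/2 0 0; 0 0 -1/4 0; 0 0 0 1]
T5·…·T1 = [9 0 0 0; 0 -3/2 0 0; 0 -3 -1/4 0; 0 0 0 1]
T6·…·T1 = [-9 0 0 0; 0 -3/2 0 0; 0 -3 -1/4 0; 0 0 0 1]

T = [-9 0 0 0; 0 -3/2 0 0; 0 -3 -1/4 0; 0 0 0 1]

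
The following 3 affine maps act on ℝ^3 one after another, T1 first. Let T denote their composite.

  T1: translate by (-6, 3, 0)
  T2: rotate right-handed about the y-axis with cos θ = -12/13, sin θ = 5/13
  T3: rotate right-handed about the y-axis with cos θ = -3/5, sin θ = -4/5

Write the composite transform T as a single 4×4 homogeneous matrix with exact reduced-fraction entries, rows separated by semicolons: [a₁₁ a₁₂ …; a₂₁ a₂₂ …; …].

T = [56/65 0 33/65 -336/65; 0 1 0 3; -33/65 0 56/65 198/65; 0 0 0 1]

T1 = [1 0 0 -6; 0 1 0 3; 0 0 1 0; 0 0 0 1]
T2·T1 = [-12/13 0 5/13 72/13; 0 1 0 3; -5/13 0 -12/13 30/13; 0 0 0 1]
T3·…·T1 = [56/65 0 33/65 -336/65; 0 1 0 3; -33/65 0 56/65 198/65; 0 0 0 1]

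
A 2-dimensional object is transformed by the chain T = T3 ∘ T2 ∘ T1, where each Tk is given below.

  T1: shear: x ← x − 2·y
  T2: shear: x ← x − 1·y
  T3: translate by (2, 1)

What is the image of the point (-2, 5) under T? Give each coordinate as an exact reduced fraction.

T(p) = (-15, 6)

T1 shear: x ← x − 2·y: (-2, 5) → (-12, 5)
T2 shear: x ← x − 1·y: (-12, 5) → (-17, 5)
T3 translate by (2, 1): (-17, 5) → (-15, 6)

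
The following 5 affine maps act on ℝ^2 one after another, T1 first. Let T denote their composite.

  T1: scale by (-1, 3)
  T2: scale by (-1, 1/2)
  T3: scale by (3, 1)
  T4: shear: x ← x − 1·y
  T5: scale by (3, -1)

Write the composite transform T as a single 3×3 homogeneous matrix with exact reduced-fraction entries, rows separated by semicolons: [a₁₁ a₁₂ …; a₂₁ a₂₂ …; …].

T = [9 -9/2 0; 0 -3/2 0; 0 0 1]

T1 = [-1 0 0; 0 3 0; 0 0 1]
T2·T1 = [1 0 0; 0 3/2 0; 0 0 1]
T3·…·T1 = [3 0 0; 0 3/2 0; 0 0 1]
T4·…·T1 = [3 -3/2 0; 0 3/2 0; 0 0 1]
T5·…·T1 = [9 -9/2 0; 0 -3/2 0; 0 0 1]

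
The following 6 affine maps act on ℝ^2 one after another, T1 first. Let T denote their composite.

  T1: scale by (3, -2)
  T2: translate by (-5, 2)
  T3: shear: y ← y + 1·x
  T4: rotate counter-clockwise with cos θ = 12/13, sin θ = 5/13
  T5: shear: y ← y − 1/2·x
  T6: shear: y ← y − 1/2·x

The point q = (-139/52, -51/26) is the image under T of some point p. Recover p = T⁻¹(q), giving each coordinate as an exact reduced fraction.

T1 = [3 0 0; 0 -2 0; 0 0 1]
T2·T1 = [3 0 -5; 0 -2 2; 0 0 1]
T3·…·T1 = [3 0 -5; 3 -2 -3; 0 0 1]
T4·…·T1 = [21/13 10/13 -45/13; 51/13 -24/13 -61/13; 0 0 1]
T5·…·T1 = [21/13 10/13 -45/13; 81/26 -29/13 -77/26; 0 0 1]
T6·…·T1 = [21/13 10/13 -45/13; 30/13 -34/13 -16/13; 0 0 1]
det M = -6; M⁻¹ = [17/39 5/39 5/3; 5/13 -7/26 1; 0 0 1]
M⁻¹ · (-139/52, -51/26)ᵀ = (1/4, 1/2)ᵀ

p = (1/4, 1/2)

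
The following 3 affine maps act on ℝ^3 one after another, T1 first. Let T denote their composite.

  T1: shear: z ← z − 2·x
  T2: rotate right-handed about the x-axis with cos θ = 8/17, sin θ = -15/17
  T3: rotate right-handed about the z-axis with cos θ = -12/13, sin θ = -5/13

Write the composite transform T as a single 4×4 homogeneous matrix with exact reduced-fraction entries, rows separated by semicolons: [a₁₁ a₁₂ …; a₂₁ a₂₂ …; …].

T1 = [1 0 0 0; 0 1 0 0; -2 0 1 0; 0 0 0 1]
T2·T1 = [1 0 0 0; -30/17 8/17 15/17 0; -16/17 -15/17 8/17 0; 0 0 0 1]
T3·…·T1 = [-354/221 40/221 75/221 0; 275/221 -96/221 -180/221 0; -16/17 -15/17 8/17 0; 0 0 0 1]

T = [-354/221 40/221 75/221 0; 275/221 -96/221 -180/221 0; -16/17 -15/17 8/17 0; 0 0 0 1]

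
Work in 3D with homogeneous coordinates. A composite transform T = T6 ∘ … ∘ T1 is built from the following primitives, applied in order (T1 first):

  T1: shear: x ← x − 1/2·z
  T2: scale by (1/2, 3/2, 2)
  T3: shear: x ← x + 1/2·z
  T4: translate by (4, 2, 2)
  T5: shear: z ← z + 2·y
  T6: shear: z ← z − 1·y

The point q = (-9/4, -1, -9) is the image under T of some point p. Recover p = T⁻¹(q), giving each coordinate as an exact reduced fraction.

p = (-5, -2, -5)

T1 = [1 0 -1/2 0; 0 1 0 0; 0 0 1 0; 0 0 0 1]
T2·T1 = [1/2 0 -1/4 0; 0 3/2 0 0; 0 0 2 0; 0 0 0 1]
T3·…·T1 = [1/2 0 3/4 0; 0 3/2 0 0; 0 0 2 0; 0 0 0 1]
T4·…·T1 = [1/2 0 3/4 4; 0 3/2 0 2; 0 0 2 2; 0 0 0 1]
T5·…·T1 = [1/2 0 3/4 4; 0 3/2 0 2; 0 3 2 6; 0 0 0 1]
T6·…·T1 = [1/2 0 3/4 4; 0 3/2 0 2; 0 3/2 2 4; 0 0 0 1]
det M = 3/2; M⁻¹ = [2 3/4 -3/4 -13/2; 0 2/3 0 -4/3; 0 -1/2 1/2 -1; 0 0 0 1]
M⁻¹ · (-9/4, -1, -9)ᵀ = (-5, -2, -5)ᵀ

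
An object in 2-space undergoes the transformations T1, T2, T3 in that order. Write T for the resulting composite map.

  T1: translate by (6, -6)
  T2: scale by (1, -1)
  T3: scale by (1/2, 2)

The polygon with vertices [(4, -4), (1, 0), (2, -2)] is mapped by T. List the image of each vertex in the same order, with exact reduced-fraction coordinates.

T1 translate by (6, -6): (4, -4) → (10, -10); (1, 0) → (7, -6); (2, -2) → (8, -8)
T2 scale by (1, -1): (10, -10) → (10, 10); (7, -6) → (7, 6); (8, -8) → (8, 8)
T3 scale by (1/2, 2): (10, 10) → (5, 20); (7, 6) → (7/2, 12); (8, 8) → (4, 16)

image vertices: (5, 20), (7/2, 12), (4, 16)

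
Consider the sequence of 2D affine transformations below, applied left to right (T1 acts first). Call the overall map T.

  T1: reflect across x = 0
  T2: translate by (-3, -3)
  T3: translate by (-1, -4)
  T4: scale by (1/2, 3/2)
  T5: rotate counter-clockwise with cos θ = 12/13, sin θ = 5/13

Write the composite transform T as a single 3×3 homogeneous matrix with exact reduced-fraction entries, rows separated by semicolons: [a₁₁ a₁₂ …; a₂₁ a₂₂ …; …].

T = [-6/13 -15/26 57/26; -5/26 18/13 -136/13; 0 0 1]

T1 = [-1 0 0; 0 1 0; 0 0 1]
T2·T1 = [-1 0 -3; 0 1 -3; 0 0 1]
T3·…·T1 = [-1 0 -4; 0 1 -7; 0 0 1]
T4·…·T1 = [-1/2 0 -2; 0 3/2 -21/2; 0 0 1]
T5·…·T1 = [-6/13 -15/26 57/26; -5/26 18/13 -136/13; 0 0 1]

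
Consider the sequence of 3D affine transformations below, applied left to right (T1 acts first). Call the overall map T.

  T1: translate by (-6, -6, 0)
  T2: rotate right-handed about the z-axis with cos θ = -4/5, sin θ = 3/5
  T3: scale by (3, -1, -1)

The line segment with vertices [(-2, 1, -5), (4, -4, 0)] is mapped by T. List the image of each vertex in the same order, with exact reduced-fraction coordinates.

T1 translate by (-6, -6, 0): (-2, 1, -5) → (-8, -5, -5); (4, -4, 0) → (-2, -10, 0)
T2 rotate right-handed about the z-axis with cos θ = -4/5, sin θ = 3/5: (-8, -5, -5) → (47/5, -4/5, -5); (-2, -10, 0) → (38/5, 34/5, 0)
T3 scale by (3, -1, -1): (47/5, -4/5, -5) → (141/5, 4/5, 5); (38/5, 34/5, 0) → (114/5, -34/5, 0)

image vertices: (141/5, 4/5, 5), (114/5, -34/5, 0)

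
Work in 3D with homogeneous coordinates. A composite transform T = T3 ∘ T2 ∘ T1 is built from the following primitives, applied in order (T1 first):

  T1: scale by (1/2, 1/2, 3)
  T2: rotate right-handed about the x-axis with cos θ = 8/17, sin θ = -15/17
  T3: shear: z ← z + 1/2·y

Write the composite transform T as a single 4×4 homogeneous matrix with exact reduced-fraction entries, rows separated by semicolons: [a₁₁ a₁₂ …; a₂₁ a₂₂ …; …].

T1 = [1/2 0 0 0; 0 1/2 0 0; 0 0 3 0; 0 0 0 1]
T2·T1 = [1/2 0 0 0; 0 4/17 45/17 0; 0 -15/34 24/17 0; 0 0 0 1]
T3·…·T1 = [1/2 0 0 0; 0 4/17 45/17 0; 0 -11/34 93/34 0; 0 0 0 1]

T = [1/2 0 0 0; 0 4/17 45/17 0; 0 -11/34 93/34 0; 0 0 0 1]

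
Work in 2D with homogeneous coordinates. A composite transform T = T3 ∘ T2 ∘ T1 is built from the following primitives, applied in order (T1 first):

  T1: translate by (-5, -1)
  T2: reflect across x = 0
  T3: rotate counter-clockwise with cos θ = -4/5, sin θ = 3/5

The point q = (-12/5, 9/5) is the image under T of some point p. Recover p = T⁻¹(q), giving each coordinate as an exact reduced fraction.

p = (2, 1)

T1 = [1 0 -5; 0 1 -1; 0 0 1]
T2·T1 = [-1 0 5; 0 1 -1; 0 0 1]
T3·…·T1 = [4/5 -3/5 -17/5; -3/5 -4/5 19/5; 0 0 1]
det M = -1; M⁻¹ = [4/5 -3/5 5; -3/5 -4/5 1; 0 0 1]
M⁻¹ · (-12/5, 9/5)ᵀ = (2, 1)ᵀ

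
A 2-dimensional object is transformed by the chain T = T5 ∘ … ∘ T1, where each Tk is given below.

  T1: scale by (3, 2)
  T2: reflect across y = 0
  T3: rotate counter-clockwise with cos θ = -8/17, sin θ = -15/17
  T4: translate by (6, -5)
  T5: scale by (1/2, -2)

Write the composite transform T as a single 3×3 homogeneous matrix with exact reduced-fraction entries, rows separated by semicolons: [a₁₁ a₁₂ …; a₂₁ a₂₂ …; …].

T = [-12/17 -15/17 3; 90/17 -32/17 10; 0 0 1]

T1 = [3 0 0; 0 2 0; 0 0 1]
T2·T1 = [3 0 0; 0 -2 0; 0 0 1]
T3·…·T1 = [-24/17 -30/17 0; -45/17 16/17 0; 0 0 1]
T4·…·T1 = [-24/17 -30/17 6; -45/17 16/17 -5; 0 0 1]
T5·…·T1 = [-12/17 -15/17 3; 90/17 -32/17 10; 0 0 1]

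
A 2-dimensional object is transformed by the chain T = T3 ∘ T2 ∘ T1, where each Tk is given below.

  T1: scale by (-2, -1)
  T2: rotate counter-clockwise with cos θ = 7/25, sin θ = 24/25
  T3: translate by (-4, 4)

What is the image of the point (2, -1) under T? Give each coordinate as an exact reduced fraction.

T(p) = (-152/25, 11/25)

T1 scale by (-2, -1): (2, -1) → (-4, 1)
T2 rotate counter-clockwise with cos θ = 7/25, sin θ = 24/25: (-4, 1) → (-52/25, -89/25)
T3 translate by (-4, 4): (-52/25, -89/25) → (-152/25, 11/25)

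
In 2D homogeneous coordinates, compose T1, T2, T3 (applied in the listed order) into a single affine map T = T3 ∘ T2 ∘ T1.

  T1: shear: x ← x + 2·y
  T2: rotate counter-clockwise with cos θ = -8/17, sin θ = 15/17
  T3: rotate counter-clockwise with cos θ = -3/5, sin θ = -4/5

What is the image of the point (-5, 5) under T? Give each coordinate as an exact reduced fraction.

T1 shear: x ← x + 2·y: (-5, 5) → (5, 5)
T2 rotate counter-clockwise with cos θ = -8/17, sin θ = 15/17: (5, 5) → (-115/17, 35/17)
T3 rotate counter-clockwise with cos θ = -3/5, sin θ = -4/5: (-115/17, 35/17) → (97/17, 71/17)

T(p) = (97/17, 71/17)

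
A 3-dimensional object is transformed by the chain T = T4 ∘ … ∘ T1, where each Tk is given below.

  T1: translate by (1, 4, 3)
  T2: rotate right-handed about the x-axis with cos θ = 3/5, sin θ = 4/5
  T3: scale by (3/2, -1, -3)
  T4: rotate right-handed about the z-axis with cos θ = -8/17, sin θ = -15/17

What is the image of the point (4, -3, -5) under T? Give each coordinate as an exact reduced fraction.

T(p) = (-93/17, -949/170, 6/5)

T1 translate by (1, 4, 3): (4, -3, -5) → (5, 1, -2)
T2 rotate right-handed about the x-axis with cos θ = 3/5, sin θ = 4/5: (5, 1, -2) → (5, 11/5, -2/5)
T3 scale by (3/2, -1, -3): (5, 11/5, -2/5) → (15/2, -11/5, 6/5)
T4 rotate right-handed about the z-axis with cos θ = -8/17, sin θ = -15/17: (15/2, -11/5, 6/5) → (-93/17, -949/170, 6/5)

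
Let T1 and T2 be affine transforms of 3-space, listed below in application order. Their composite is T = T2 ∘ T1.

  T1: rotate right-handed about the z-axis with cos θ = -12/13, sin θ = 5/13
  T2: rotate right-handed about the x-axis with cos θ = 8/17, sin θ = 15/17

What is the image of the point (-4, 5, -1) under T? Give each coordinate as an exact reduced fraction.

T(p) = (23/13, -445/221, -1304/221)

T1 rotate right-handed about the z-axis with cos θ = -12/13, sin θ = 5/13: (-4, 5, -1) → (23/13, -80/13, -1)
T2 rotate right-handed about the x-axis with cos θ = 8/17, sin θ = 15/17: (23/13, -80/13, -1) → (23/13, -445/221, -1304/221)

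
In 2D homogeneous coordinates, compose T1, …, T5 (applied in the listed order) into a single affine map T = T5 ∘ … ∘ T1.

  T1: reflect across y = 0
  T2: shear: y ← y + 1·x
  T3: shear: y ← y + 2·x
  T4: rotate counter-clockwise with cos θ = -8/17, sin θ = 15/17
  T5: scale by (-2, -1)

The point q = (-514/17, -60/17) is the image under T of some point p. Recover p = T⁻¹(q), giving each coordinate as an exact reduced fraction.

T1 = [1 0 0; 0 -1 0; 0 0 1]
T2·T1 = [1 0 0; 1 -1 0; 0 0 1]
T3·…·T1 = [1 0 0; 3 -1 0; 0 0 1]
T4·…·T1 = [-53/17 15/17 0; -9/17 8/17 0; 0 0 1]
T5·…·T1 = [106/17 -30/17 0; 9/17 -8/17 0; 0 0 1]
det M = -2; M⁻¹ = [4/17 -15/17 0; 9/34 -53/17 0; 0 0 1]
M⁻¹ · (-514/17, -60/17)ᵀ = (-4, 3)ᵀ

p = (-4, 3)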